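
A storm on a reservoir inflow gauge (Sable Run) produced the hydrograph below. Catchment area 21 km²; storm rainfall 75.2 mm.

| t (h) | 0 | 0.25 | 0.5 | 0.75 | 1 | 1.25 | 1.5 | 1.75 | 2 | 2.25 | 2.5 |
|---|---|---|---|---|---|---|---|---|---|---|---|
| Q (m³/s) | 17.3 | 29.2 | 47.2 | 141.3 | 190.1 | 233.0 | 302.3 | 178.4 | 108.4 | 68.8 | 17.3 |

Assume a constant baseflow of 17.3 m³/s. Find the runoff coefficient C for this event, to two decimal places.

ΣQ_DR = 1143 m³/s; V = ΣQ_DR·Δt = 1.029 × 10^6 m³.
Runoff depth d = V / A = 48.99 mm.
C = d / P = 48.99 / 75.2 = 0.65.

C ≈ 0.65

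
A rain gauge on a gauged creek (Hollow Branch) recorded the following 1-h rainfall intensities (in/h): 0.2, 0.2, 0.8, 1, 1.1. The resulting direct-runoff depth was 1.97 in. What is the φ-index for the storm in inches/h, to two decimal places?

Only the 3 blocks with intensity above φ contribute runoff: 0.8, 1, 1.1 in/h.
Σ(I−φ)·Δt = d  ⇒  (0.8+1+1.1 − 3φ)·1 = 1.97
φ = (2.900 − 1.97/1) / 3 = 0.31 in/h.

φ ≈ 0.31 in/h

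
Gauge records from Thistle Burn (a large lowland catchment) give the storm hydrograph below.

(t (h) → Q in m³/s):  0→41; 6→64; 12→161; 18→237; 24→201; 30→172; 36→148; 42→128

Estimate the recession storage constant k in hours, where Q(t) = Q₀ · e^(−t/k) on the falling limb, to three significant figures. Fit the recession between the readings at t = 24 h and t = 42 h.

k ≈ 39.9 h

On the falling limb, Q drops from 201 to 128 m³/s between t = 24 h and t = 42 h (Δt = 18 h).
k = −Δt / ln(Q₂/Q₁) = −18 / ln(128/201) = 39.9 h.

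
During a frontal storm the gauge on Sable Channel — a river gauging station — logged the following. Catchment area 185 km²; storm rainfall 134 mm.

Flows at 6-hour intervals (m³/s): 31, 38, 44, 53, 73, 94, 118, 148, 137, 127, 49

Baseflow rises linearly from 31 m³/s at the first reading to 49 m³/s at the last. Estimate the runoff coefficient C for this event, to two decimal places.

C ≈ 0.41

ΣQ_DR = 472.0 m³/s; V = ΣQ_DR·Δt = 1.020 × 10^7 m³.
Runoff depth d = V / A = 55.11 mm.
C = d / P = 55.11 / 134 = 0.41.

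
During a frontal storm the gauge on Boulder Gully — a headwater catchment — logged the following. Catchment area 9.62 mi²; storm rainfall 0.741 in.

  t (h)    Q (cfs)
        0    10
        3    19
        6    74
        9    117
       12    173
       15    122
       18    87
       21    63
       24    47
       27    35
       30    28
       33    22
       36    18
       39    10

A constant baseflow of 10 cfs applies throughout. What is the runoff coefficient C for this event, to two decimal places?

C ≈ 0.45

ΣQ_DR = 685.0 cfs; V = ΣQ_DR·Δt = 7.398 × 10^6 ft³.
Runoff depth d = V / A = 0.3310 in.
C = d / P = 0.3310 / 0.741 = 0.45.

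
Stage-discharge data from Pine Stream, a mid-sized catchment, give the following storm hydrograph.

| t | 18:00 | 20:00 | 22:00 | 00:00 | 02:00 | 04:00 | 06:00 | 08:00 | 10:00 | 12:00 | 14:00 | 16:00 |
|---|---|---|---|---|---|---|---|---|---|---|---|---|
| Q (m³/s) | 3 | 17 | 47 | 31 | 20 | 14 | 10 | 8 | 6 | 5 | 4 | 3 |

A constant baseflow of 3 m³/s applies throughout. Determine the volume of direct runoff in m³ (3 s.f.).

Direct-runoff ordinates (Q − Q_b): 0.0, 14.0, 44.0, 28.0, 17.0, 11.0, 7.0, 5.0, 3.0, 2.0, 1.0, 0.0 m³/s.
ΣQ_DR = 132.0 m³/s.
With Δt = 2 h = 7200 s, V = ΣQ_DR · Δt = 132.0 × 7200 = 9.50 × 10^5 m³.

V ≈ 9.50 × 10^5 m³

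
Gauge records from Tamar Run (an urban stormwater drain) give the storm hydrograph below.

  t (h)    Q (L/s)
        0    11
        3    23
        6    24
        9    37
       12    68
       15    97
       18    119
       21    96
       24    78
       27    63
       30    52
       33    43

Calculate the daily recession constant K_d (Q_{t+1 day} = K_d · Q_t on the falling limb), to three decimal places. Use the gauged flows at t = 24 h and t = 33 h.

Between t = 24 h and t = 33 h the flow falls from 78 to 43 L/s over 3×3 h = 9 h.
Per-interval ratio K = (43/78)^(1/3) = 0.8200; K_d = K^(24/3) = 0.204.

K_d ≈ 0.204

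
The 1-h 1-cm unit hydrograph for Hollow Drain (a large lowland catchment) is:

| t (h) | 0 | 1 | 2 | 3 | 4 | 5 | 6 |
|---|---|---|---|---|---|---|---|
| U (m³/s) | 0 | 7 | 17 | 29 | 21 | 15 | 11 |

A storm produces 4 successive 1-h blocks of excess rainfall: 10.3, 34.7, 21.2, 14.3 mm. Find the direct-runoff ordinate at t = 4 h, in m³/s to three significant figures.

Q ≈ 168 m³/s

By discrete convolution, Q_j = Σ (P_i / 10 mm) · U_{j−i}.
At t = 4 h (j=4): Q = (10.3/10)·21 + (34.7/10)·29 + (21.2/10)·17 + (14.3/10)·7 = 168 m³/s.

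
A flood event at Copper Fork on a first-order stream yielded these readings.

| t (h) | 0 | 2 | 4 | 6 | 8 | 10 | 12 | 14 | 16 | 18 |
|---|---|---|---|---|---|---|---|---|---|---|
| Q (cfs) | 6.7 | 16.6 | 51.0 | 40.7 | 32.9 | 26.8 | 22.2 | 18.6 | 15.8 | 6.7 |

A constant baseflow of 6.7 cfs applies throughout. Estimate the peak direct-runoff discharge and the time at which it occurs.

Q_p = 44.3 cfs at t = 4 h

Subtracting baseflow gives direct-runoff ordinates: 0.0, 9.9, 44.3, 34.0, 26.2, 20.1, 15.5, 11.9, 9.1, 0.0 cfs.
The maximum is 44.3 cfs, occurring at the reading for t = 4 h.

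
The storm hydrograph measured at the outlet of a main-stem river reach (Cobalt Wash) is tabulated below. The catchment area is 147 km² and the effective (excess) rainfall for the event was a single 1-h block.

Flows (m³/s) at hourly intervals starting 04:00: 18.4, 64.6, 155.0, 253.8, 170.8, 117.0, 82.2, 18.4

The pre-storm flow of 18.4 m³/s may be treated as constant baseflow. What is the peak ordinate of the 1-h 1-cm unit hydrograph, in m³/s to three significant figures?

U_p ≈ 131 m³/s

Direct runoff: 0.0, 46.2, 136.6, 235.4, 152.4, 98.6, 63.8, 0.0 m³/s; ΣQ_DR = 733.0 m³/s, peak = 235.4 m³/s.
Runoff depth d = ΣQ_DR·Δt / A = 733.0 × 3600 / (147 km²) = 17.95 mm.
The 1-cm UH is the DRH scaled by (10 mm)/d, so U_p = 235.4 × 10/17.95 = 131 m³/s.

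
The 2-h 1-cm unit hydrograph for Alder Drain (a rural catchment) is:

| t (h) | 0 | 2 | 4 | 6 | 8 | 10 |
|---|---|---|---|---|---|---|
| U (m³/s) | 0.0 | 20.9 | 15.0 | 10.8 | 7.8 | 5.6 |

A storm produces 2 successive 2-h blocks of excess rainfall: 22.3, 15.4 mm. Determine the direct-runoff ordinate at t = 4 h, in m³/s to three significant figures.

By discrete convolution, Q_j = Σ (P_i / 10 mm) · U_{j−i}.
At t = 4 h (j=2): Q = (22.3/10)·15.0 + (15.4/10)·20.9 = 65.6 m³/s.

Q ≈ 65.6 m³/s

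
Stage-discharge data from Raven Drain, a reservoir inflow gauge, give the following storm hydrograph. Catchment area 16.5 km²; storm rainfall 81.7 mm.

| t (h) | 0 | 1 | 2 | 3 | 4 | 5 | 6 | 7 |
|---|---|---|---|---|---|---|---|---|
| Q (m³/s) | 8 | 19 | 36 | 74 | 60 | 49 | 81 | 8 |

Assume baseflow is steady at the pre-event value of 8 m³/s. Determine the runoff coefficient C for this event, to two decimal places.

ΣQ_DR = 271.0 m³/s; V = ΣQ_DR·Δt = 9.756 × 10^5 m³.
Runoff depth d = V / A = 59.13 mm.
C = d / P = 59.13 / 81.7 = 0.72.

C ≈ 0.72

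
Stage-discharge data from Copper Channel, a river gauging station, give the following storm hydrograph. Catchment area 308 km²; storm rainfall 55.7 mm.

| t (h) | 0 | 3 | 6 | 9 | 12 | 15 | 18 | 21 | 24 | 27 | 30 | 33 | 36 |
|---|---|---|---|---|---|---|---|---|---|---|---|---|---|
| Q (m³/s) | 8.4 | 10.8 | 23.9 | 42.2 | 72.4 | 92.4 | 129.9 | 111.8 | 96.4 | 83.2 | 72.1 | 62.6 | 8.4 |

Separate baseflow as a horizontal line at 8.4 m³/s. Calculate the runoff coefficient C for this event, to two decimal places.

ΣQ_DR = 705.3 m³/s; V = ΣQ_DR·Δt = 7.617 × 10^6 m³.
Runoff depth d = V / A = 24.73 mm.
C = d / P = 24.73 / 55.7 = 0.44.

C ≈ 0.44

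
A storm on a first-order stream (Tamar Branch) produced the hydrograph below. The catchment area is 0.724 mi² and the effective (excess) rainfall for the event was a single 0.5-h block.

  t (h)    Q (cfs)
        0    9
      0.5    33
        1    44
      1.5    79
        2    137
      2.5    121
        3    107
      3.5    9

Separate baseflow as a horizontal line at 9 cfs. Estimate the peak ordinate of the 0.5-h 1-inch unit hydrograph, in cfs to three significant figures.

Direct runoff: 0.0, 24.0, 35.0, 70.0, 128.0, 112.0, 98.0, 0.0 cfs; ΣQ_DR = 467.0 cfs, peak = 128.0 cfs.
Runoff depth d = ΣQ_DR·Δt / A = 467.0 × 1800 / (0.724 mi²) = 0.4998 in.
The 1-inch UH is the DRH scaled by (1 in)/d, so U_p = 128.0 × 1/0.4998 = 256 cfs.

U_p ≈ 256 cfs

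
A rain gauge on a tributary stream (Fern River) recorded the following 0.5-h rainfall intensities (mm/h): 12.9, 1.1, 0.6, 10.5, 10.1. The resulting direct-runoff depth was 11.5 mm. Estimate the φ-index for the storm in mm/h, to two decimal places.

φ ≈ 3.50 mm/h

Only the 3 blocks with intensity above φ contribute runoff: 12.9, 10.5, 10.1 mm/h.
Σ(I−φ)·Δt = d  ⇒  (12.9+10.5+10.1 − 3φ)·0.5 = 11.5
φ = (33.50 − 11.5/0.5) / 3 = 3.50 mm/h.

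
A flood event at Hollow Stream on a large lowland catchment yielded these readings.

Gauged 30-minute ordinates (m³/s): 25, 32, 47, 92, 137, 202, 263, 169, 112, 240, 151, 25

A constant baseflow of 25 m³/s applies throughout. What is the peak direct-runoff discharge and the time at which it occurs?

Subtracting baseflow gives direct-runoff ordinates: 0.0, 7.0, 22.0, 67.0, 112.0, 177.0, 238.0, 144.0, 87.0, 215.0, 126.0, 0.0 m³/s.
The maximum is 238.0 m³/s, occurring at the reading for t = 3 h.

Q_p = 238.0 m³/s at t = 3 h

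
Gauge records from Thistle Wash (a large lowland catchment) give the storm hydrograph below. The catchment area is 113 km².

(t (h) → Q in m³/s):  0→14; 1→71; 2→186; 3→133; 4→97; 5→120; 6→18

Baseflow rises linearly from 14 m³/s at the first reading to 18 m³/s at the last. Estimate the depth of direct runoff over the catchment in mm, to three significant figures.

d ≈ 16.8 mm

Direct runoff: 0.00, 56.33, 170.67, 117.00, 80.33, 102.67, 0.00 m³/s; ΣQ_DR = 527.0 m³/s.
V = ΣQ_DR · Δt = 527.0 × 3600 s = 1.897 × 10^6 m³.
Over A = 113 km², depth = V / A = 16.8 mm.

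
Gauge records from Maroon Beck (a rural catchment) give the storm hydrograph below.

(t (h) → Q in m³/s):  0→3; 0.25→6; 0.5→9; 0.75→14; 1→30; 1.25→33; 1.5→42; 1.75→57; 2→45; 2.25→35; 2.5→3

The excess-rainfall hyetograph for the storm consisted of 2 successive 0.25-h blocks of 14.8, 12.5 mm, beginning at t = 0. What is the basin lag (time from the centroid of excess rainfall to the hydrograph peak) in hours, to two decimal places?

t_L ≈ 1.51 h

Centroid of excess rainfall: t_c = Σ P_i·t̄_i / ΣP_i = 0.2395 h (block centres at 0.125, 0.375 h).
Hydrograph peak occurs at t = 1.75 h, so basin lag t_L = 1.75 − 0.2395 = 1.51 h.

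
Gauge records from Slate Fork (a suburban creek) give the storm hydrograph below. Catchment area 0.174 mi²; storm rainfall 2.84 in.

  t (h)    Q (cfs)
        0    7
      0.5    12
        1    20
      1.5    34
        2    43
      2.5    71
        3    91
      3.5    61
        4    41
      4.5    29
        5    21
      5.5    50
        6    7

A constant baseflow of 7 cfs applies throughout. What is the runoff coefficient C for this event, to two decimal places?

ΣQ_DR = 396.0 cfs; V = ΣQ_DR·Δt = 7.128 × 10^5 ft³.
Runoff depth d = V / A = 1.763 in.
C = d / P = 1.763 / 2.84 = 0.62.

C ≈ 0.62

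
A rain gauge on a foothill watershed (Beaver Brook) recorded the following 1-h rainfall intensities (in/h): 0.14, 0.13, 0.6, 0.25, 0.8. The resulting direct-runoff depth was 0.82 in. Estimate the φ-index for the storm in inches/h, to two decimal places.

φ ≈ 0.29 in/h

Only the 2 blocks with intensity above φ contribute runoff: 0.6, 0.8 in/h.
Σ(I−φ)·Δt = d  ⇒  (0.6+0.8 − 2φ)·1 = 0.82
φ = (1.400 − 0.82/1) / 2 = 0.29 in/h.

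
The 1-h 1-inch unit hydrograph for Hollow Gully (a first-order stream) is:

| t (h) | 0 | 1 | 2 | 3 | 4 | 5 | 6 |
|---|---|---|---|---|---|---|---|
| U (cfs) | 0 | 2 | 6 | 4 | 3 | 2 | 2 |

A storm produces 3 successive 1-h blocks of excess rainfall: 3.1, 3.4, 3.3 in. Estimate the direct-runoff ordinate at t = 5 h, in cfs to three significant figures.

Q ≈ 29.6 cfs

By discrete convolution, Q_j = Σ (P_i / 1 in) · U_{j−i}.
At t = 5 h (j=5): Q = (3.1/1)·2 + (3.4/1)·3 + (3.3/1)·4 = 29.6 cfs.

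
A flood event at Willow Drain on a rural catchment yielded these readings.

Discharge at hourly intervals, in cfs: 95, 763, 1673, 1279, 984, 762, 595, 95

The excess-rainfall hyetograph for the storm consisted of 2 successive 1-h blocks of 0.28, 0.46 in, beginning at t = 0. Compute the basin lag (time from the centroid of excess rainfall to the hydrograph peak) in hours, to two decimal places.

Centroid of excess rainfall: t_c = Σ P_i·t̄_i / ΣP_i = 1.1216 h (block centres at 0.5, 1.5 h).
Hydrograph peak occurs at t = 2 h, so basin lag t_L = 2 − 1.1216 = 0.88 h.

t_L ≈ 0.88 h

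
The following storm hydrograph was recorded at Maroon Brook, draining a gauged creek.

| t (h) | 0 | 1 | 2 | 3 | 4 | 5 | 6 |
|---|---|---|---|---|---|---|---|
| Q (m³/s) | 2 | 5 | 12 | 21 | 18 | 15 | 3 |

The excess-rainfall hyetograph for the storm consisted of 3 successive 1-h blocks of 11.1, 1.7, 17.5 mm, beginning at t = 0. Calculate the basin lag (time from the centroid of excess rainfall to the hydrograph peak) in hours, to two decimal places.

Centroid of excess rainfall: t_c = Σ P_i·t̄_i / ΣP_i = 1.7112 h (block centres at 0.5, 1.5, 2.5 h).
Hydrograph peak occurs at t = 3 h, so basin lag t_L = 3 − 1.7112 = 1.29 h.

t_L ≈ 1.29 h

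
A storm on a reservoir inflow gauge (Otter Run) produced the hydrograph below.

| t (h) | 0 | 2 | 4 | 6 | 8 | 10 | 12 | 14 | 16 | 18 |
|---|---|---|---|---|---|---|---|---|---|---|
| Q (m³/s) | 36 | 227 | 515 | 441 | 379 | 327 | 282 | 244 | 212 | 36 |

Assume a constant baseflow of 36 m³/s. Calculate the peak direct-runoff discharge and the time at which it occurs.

Q_p = 479.0 m³/s at t = 4 h

Subtracting baseflow gives direct-runoff ordinates: 0.0, 191.0, 479.0, 405.0, 343.0, 291.0, 246.0, 208.0, 176.0, 0.0 m³/s.
The maximum is 479.0 m³/s, occurring at the reading for t = 4 h.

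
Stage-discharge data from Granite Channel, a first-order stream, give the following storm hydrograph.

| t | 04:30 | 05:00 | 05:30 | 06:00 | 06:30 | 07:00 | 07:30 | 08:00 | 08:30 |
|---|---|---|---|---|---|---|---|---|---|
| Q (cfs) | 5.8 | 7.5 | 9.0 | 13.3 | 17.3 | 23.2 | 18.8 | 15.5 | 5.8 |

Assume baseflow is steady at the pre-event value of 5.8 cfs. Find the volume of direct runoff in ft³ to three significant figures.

Direct-runoff ordinates (Q − Q_b): 0.0, 1.7, 3.2, 7.5, 11.5, 17.4, 13.0, 9.7, 0.0 cfs.
ΣQ_DR = 64.00 cfs.
With Δt = 0.5 h = 1800 s, V = ΣQ_DR · Δt = 64.00 × 1800 = 1.15 × 10^5 ft³.

V ≈ 1.15 × 10^5 ft³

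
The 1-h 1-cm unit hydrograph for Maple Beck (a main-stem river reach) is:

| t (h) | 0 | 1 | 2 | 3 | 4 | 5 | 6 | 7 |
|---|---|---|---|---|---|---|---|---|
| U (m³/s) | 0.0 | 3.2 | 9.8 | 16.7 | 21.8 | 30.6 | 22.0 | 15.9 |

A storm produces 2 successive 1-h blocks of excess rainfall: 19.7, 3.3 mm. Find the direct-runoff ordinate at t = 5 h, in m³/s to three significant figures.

Q ≈ 67.5 m³/s

By discrete convolution, Q_j = Σ (P_i / 10 mm) · U_{j−i}.
At t = 5 h (j=5): Q = (19.7/10)·30.6 + (3.3/10)·21.8 = 67.5 m³/s.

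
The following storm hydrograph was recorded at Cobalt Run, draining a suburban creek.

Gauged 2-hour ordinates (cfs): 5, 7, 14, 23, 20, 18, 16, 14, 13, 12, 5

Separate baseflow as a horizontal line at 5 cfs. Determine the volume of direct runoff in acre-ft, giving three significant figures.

Direct-runoff ordinates (Q − Q_b): 0.0, 2.0, 9.0, 18.0, 15.0, 13.0, 11.0, 9.0, 8.0, 7.0, 0.0 cfs.
ΣQ_DR = 92.00 cfs.
With Δt = 2 h = 7200 s, V = ΣQ_DR · Δt = 92.00 × 7200 = 6.62 × 10^5 ft³ = 15.2 acre-ft.

V ≈ 15.2 acre-ft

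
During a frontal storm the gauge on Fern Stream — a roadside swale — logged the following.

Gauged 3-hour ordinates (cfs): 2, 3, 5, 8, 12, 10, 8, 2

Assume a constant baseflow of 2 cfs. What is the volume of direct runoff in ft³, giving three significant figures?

Direct-runoff ordinates (Q − Q_b): 0.0, 1.0, 3.0, 6.0, 10.0, 8.0, 6.0, 0.0 cfs.
ΣQ_DR = 34.00 cfs.
With Δt = 3 h = 10800 s, V = ΣQ_DR · Δt = 34.00 × 10800 = 3.67 × 10^5 ft³.

V ≈ 3.67 × 10^5 ft³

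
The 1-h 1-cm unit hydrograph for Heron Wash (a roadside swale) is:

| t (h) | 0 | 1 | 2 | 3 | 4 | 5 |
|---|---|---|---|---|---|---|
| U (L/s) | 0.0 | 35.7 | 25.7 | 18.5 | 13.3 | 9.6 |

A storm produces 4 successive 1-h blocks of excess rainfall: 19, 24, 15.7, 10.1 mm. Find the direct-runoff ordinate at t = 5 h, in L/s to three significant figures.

By discrete convolution, Q_j = Σ (P_i / 10 mm) · U_{j−i}.
At t = 5 h (j=5): Q = (19/10)·9.6 + (24/10)·13.3 + (15.7/10)·18.5 + (10.1/10)·25.7 = 105 L/s.

Q ≈ 105 L/s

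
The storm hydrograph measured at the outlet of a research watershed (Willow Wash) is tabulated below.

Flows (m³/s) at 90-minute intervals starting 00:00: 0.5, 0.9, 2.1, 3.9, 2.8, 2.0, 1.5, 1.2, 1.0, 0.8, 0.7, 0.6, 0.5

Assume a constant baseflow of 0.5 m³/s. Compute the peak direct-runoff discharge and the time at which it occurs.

Subtracting baseflow gives direct-runoff ordinates: 0.0, 0.4, 1.6, 3.4, 2.3, 1.5, 1.0, 0.7, 0.5, 0.3, 0.2, 0.1, 0.0 m³/s.
The maximum is 3.4 m³/s, occurring at the reading for t = 04:30.

Q_p = 3.4 m³/s at t = 04:30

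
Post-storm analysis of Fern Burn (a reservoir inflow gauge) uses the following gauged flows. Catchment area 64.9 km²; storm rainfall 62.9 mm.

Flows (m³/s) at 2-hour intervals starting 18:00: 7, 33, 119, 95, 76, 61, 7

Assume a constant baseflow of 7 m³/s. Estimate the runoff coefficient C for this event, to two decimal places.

C ≈ 0.62

ΣQ_DR = 349.0 m³/s; V = ΣQ_DR·Δt = 2.513 × 10^6 m³.
Runoff depth d = V / A = 38.72 mm.
C = d / P = 38.72 / 62.9 = 0.62.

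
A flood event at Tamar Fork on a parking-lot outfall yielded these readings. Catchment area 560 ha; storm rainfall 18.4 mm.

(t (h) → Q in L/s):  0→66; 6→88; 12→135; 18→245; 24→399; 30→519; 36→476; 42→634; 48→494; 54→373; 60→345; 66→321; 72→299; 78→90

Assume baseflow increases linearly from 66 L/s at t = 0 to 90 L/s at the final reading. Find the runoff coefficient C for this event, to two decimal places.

ΣQ_DR = 3392 L/s; V = ΣQ_DR·Δt = 7.327 × 10^7 L.
Runoff depth d = V / A = 13.08 mm.
C = d / P = 13.08 / 18.4 = 0.71.

C ≈ 0.71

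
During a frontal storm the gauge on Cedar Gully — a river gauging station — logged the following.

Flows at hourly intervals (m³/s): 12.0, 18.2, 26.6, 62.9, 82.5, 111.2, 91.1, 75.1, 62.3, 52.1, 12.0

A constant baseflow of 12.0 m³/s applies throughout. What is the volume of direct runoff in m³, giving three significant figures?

Direct-runoff ordinates (Q − Q_b): 0.0, 6.2, 14.6, 50.9, 70.5, 99.2, 79.1, 63.1, 50.3, 40.1, 0.0 m³/s.
ΣQ_DR = 474.0 m³/s.
With Δt = 1 h = 3600 s, V = ΣQ_DR · Δt = 474.0 × 3600 = 1.71 × 10^6 m³.

V ≈ 1.71 × 10^6 m³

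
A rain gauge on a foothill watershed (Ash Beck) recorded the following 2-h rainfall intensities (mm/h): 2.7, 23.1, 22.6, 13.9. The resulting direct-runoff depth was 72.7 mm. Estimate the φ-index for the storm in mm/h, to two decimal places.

φ ≈ 7.75 mm/h

Only the 3 blocks with intensity above φ contribute runoff: 23.1, 22.6, 13.9 mm/h.
Σ(I−φ)·Δt = d  ⇒  (23.1+22.6+13.9 − 3φ)·2 = 72.7
φ = (59.60 − 72.7/2) / 3 = 7.75 mm/h.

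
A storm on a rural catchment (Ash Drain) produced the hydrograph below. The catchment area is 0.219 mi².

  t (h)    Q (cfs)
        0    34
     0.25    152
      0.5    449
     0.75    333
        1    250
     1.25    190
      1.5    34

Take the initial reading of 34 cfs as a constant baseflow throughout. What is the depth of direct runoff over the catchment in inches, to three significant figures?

Direct runoff: 0.0, 118.0, 415.0, 299.0, 216.0, 156.0, 0.0 cfs; ΣQ_DR = 1204 cfs.
V = ΣQ_DR · Δt = 1204 × 900 s = 1.084 × 10^6 ft³.
Over A = 0.219 mi², depth = V / A = 2.13 in.

d ≈ 2.13 in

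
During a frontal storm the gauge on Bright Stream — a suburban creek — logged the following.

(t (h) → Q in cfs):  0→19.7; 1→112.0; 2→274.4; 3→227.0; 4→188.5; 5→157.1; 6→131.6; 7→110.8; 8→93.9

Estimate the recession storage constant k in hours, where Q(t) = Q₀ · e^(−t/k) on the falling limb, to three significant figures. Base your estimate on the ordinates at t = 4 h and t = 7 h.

k ≈ 5.65 h

On the falling limb, Q drops from 188.5 to 110.8 cfs between t = 4 h and t = 7 h (Δt = 3 h).
k = −Δt / ln(Q₂/Q₁) = −3 / ln(110.8/188.5) = 5.65 h.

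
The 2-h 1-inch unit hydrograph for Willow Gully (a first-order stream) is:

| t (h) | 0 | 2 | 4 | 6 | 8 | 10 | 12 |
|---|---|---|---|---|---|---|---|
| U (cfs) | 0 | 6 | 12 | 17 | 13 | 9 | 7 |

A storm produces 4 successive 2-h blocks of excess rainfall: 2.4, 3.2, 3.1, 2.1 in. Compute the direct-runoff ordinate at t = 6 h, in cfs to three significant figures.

Q ≈ 97.8 cfs

By discrete convolution, Q_j = Σ (P_i / 1 in) · U_{j−i}.
At t = 6 h (j=3): Q = (2.4/1)·17 + (3.2/1)·12 + (3.1/1)·6 + (2.1/1)·0 = 97.8 cfs.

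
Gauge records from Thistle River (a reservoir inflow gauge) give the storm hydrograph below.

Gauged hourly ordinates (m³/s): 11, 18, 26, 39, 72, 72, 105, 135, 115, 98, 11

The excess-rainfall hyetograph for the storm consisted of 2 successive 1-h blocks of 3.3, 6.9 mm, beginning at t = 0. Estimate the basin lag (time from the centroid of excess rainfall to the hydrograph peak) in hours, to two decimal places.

t_L ≈ 5.82 h

Centroid of excess rainfall: t_c = Σ P_i·t̄_i / ΣP_i = 1.1765 h (block centres at 0.5, 1.5 h).
Hydrograph peak occurs at t = 7 h, so basin lag t_L = 7 − 1.1765 = 5.82 h.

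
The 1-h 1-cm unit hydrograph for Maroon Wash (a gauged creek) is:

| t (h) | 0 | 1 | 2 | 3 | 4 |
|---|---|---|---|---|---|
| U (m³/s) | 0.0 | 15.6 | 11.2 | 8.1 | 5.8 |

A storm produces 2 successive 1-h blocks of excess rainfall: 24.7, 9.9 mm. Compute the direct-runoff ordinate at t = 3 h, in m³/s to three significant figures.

By discrete convolution, Q_j = Σ (P_i / 10 mm) · U_{j−i}.
At t = 3 h (j=3): Q = (24.7/10)·8.1 + (9.9/10)·11.2 = 31.1 m³/s.

Q ≈ 31.1 m³/s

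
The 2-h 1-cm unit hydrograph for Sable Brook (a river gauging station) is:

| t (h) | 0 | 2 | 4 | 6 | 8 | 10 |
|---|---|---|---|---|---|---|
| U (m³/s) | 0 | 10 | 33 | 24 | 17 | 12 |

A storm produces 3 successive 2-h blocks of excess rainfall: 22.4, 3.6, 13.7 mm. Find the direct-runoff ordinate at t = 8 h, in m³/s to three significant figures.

Q ≈ 91.9 m³/s

By discrete convolution, Q_j = Σ (P_i / 10 mm) · U_{j−i}.
At t = 8 h (j=4): Q = (22.4/10)·17 + (3.6/10)·24 + (13.7/10)·33 = 91.9 m³/s.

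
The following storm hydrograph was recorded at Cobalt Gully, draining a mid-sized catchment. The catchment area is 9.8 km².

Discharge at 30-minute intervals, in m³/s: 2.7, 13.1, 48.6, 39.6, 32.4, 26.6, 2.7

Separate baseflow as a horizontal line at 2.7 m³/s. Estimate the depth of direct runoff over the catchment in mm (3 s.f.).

d ≈ 27.0 mm

Direct runoff: 0.0, 10.4, 45.9, 36.9, 29.7, 23.9, 0.0 m³/s; ΣQ_DR = 146.8 m³/s.
V = ΣQ_DR · Δt = 146.8 × 1800 s = 2.642 × 10^5 m³.
Over A = 9.8 km², depth = V / A = 27.0 mm.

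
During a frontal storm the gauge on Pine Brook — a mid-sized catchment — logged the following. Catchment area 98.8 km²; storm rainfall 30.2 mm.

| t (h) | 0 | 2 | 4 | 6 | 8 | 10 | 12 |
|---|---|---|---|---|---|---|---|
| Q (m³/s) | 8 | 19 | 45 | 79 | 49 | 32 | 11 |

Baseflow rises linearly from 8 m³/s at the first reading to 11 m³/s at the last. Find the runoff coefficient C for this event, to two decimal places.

ΣQ_DR = 176.5 m³/s; V = ΣQ_DR·Δt = 1.271 × 10^6 m³.
Runoff depth d = V / A = 12.86 mm.
C = d / P = 12.86 / 30.2 = 0.43.

C ≈ 0.43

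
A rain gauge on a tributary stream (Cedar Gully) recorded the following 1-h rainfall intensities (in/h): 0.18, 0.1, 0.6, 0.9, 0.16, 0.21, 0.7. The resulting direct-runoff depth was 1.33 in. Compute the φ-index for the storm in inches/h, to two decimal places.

Only the 3 blocks with intensity above φ contribute runoff: 0.6, 0.9, 0.7 in/h.
Σ(I−φ)·Δt = d  ⇒  (0.6+0.9+0.7 − 3φ)·1 = 1.33
φ = (2.200 − 1.33/1) / 3 = 0.29 in/h.

φ ≈ 0.29 in/h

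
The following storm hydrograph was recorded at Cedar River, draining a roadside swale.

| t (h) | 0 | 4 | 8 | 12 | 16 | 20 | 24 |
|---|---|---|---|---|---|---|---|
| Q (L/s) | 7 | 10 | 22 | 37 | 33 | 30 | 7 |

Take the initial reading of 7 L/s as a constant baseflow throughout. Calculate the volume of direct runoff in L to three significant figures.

Direct-runoff ordinates (Q − Q_b): 0.0, 3.0, 15.0, 30.0, 26.0, 23.0, 0.0 L/s.
ΣQ_DR = 97.00 L/s.
With Δt = 4 h = 14400 s, V = ΣQ_DR · Δt = 97.00 × 14400 = 1.40 × 10^6 L.

V ≈ 1.40 × 10^6 L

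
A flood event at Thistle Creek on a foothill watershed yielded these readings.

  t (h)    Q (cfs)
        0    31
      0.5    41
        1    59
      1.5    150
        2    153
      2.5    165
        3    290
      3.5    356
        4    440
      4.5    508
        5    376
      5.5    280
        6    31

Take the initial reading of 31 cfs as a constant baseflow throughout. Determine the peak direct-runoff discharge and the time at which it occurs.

Subtracting baseflow gives direct-runoff ordinates: 0.0, 10.0, 28.0, 119.0, 122.0, 134.0, 259.0, 325.0, 409.0, 477.0, 345.0, 249.0, 0.0 cfs.
The maximum is 477.0 cfs, occurring at the reading for t = 4.5 h.

Q_p = 477.0 cfs at t = 4.5 h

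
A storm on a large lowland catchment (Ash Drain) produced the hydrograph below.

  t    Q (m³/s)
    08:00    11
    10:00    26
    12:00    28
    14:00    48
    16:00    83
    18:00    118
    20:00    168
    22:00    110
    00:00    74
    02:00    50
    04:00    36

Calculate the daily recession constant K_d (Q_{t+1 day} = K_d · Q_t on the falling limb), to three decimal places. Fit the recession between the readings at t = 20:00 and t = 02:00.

Between t = 20:00 and t = 02:00 the flow falls from 168 to 50 m³/s over 3×2 h = 6 h.
Per-interval ratio K = (50/168)^(1/3) = 0.6677; K_d = K^(24/2) = 0.008.

K_d ≈ 0.008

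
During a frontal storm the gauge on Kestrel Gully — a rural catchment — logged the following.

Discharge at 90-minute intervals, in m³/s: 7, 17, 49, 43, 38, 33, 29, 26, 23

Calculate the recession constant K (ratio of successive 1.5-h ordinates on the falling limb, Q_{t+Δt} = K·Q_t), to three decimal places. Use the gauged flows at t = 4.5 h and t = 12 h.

Using the recession-limb readings at t = 4.5 h and t = 12 h: Q falls from 43 to 23 m³/s over 5 intervals.
K = (Q₂/Q₁)^(1/5) = (23/43)^(1/5) = 0.882.

K ≈ 0.882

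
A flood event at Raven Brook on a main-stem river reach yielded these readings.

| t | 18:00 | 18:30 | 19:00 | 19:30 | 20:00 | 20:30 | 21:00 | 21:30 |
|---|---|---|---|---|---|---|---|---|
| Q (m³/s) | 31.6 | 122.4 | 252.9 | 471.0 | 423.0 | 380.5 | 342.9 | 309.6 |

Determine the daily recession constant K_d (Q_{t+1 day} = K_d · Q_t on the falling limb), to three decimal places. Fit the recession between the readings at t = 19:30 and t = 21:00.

K_d ≈ 0.006

Between t = 19:30 and t = 21:00 the flow falls from 471.0 to 342.9 m³/s over 3×0.5 h = 1.5 h.
Per-interval ratio K = (342.9/471.0)^(1/3) = 0.8996; K_d = K^(24/0.5) = 0.006.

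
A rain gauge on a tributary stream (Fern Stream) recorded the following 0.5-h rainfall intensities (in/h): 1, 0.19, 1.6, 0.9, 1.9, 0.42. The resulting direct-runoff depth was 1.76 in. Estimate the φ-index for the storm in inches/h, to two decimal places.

Only the 4 blocks with intensity above φ contribute runoff: 1, 1.6, 0.9, 1.9 in/h.
Σ(I−φ)·Δt = d  ⇒  (1+1.6+0.9+1.9 − 4φ)·0.5 = 1.76
φ = (5.400 − 1.76/0.5) / 4 = 0.47 in/h.

φ ≈ 0.47 in/h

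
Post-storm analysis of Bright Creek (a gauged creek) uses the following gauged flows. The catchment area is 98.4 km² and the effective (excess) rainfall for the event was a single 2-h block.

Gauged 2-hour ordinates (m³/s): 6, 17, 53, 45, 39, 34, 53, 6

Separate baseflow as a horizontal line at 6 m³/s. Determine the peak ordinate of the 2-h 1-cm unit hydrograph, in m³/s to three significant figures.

Direct runoff: 0.0, 11.0, 47.0, 39.0, 33.0, 28.0, 47.0, 0.0 m³/s; ΣQ_DR = 205.0 m³/s, peak = 47.0 m³/s.
Runoff depth d = ΣQ_DR·Δt / A = 205.0 × 7200 / (98.4 km²) = 15.00 mm.
The 1-cm UH is the DRH scaled by (10 mm)/d, so U_p = 47.0 × 10/15.00 = 31.3 m³/s.

U_p ≈ 31.3 m³/s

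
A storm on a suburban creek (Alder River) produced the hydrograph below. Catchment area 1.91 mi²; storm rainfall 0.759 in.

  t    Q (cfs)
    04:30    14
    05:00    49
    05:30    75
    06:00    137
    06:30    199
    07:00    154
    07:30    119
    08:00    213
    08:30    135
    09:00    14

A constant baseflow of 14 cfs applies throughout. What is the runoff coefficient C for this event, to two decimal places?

C ≈ 0.52

ΣQ_DR = 969.0 cfs; V = ΣQ_DR·Δt = 1.744 × 10^6 ft³.
Runoff depth d = V / A = 0.3931 in.
C = d / P = 0.3931 / 0.759 = 0.52.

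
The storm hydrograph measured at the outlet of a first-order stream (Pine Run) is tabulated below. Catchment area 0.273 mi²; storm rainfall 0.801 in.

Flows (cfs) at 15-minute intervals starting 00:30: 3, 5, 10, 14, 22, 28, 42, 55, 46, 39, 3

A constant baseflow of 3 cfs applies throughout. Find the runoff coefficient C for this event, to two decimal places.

C ≈ 0.41

ΣQ_DR = 234.0 cfs; V = ΣQ_DR·Δt = 2.106 × 10^5 ft³.
Runoff depth d = V / A = 0.3321 in.
C = d / P = 0.3321 / 0.801 = 0.41.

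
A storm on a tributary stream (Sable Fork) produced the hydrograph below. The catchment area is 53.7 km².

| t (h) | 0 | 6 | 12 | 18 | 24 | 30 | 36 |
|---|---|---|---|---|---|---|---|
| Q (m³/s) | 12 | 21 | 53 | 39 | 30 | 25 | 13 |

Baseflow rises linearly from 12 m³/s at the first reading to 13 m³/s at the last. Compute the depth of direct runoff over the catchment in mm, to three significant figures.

Direct runoff: 0.00, 8.83, 40.67, 26.50, 17.33, 12.17, 0.00 m³/s; ΣQ_DR = 105.5 m³/s.
V = ΣQ_DR · Δt = 105.5 × 21600 s = 2.279 × 10^6 m³.
Over A = 53.7 km², depth = V / A = 42.4 mm.

d ≈ 42.4 mm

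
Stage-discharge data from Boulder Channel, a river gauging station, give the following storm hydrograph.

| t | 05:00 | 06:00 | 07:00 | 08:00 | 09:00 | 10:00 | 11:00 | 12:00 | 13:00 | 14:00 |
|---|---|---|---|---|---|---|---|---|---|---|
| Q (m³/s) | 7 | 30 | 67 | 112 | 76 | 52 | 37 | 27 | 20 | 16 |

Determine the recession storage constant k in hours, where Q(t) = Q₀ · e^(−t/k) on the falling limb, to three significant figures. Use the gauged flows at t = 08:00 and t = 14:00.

k ≈ 3.08 h

On the falling limb, Q drops from 112 to 16 m³/s between t = 08:00 and t = 14:00 (Δt = 6 h).
k = −Δt / ln(Q₂/Q₁) = −6 / ln(16/112) = 3.08 h.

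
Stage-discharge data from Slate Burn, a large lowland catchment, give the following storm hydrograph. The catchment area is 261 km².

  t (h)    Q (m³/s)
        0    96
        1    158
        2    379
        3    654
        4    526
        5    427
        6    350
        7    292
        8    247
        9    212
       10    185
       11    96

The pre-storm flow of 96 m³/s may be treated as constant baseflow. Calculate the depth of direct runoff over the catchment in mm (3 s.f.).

Direct runoff: 0.0, 62.0, 283.0, 558.0, 430.0, 331.0, 254.0, 196.0, 151.0, 116.0, 89.0, 0.0 m³/s; ΣQ_DR = 2470 m³/s.
V = ΣQ_DR · Δt = 2470 × 3600 s = 8.892 × 10^6 m³.
Over A = 261 km², depth = V / A = 34.1 mm.

d ≈ 34.1 mm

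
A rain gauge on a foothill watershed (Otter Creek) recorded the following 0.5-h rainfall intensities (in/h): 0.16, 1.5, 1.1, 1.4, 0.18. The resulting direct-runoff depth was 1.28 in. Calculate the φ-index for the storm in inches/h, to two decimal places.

φ ≈ 0.48 in/h

Only the 3 blocks with intensity above φ contribute runoff: 1.5, 1.1, 1.4 in/h.
Σ(I−φ)·Δt = d  ⇒  (1.5+1.1+1.4 − 3φ)·0.5 = 1.28
φ = (4.000 − 1.28/0.5) / 3 = 0.48 in/h.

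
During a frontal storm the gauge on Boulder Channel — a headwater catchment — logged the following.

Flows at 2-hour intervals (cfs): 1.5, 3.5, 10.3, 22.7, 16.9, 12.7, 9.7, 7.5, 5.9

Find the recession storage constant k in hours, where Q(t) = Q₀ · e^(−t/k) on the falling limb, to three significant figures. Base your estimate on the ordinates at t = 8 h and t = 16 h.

k ≈ 7.60 h

On the falling limb, Q drops from 16.9 to 5.9 cfs between t = 8 h and t = 16 h (Δt = 8 h).
k = −Δt / ln(Q₂/Q₁) = −8 / ln(5.9/16.9) = 7.60 h.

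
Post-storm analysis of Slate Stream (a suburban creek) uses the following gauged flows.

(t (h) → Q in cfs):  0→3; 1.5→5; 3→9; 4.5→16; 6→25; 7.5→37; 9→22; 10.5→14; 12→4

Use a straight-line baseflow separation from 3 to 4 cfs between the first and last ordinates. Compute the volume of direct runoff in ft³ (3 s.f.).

V ≈ 5.59 × 10^5 ft³

Direct-runoff ordinates (Q − Q_b): 0.00, 1.88, 5.75, 12.62, 21.50, 33.38, 18.25, 10.12, 0.00 cfs.
ΣQ_DR = 103.5 cfs.
With Δt = 1.5 h = 5400 s, V = ΣQ_DR · Δt = 103.5 × 5400 = 5.59 × 10^5 ft³.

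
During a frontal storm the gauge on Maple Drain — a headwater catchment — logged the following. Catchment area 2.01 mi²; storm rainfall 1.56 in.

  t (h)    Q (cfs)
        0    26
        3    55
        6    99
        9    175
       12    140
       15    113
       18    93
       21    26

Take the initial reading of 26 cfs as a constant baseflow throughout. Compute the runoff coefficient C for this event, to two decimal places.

ΣQ_DR = 519.0 cfs; V = ΣQ_DR·Δt = 5.605 × 10^6 ft³.
Runoff depth d = V / A = 1.200 in.
C = d / P = 1.200 / 1.56 = 0.77.

C ≈ 0.77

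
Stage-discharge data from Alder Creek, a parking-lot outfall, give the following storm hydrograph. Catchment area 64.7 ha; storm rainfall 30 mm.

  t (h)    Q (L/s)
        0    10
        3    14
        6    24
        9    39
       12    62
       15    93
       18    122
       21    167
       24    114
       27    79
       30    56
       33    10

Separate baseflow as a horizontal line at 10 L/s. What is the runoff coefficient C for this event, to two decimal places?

C ≈ 0.37

ΣQ_DR = 670.0 L/s; V = ΣQ_DR·Δt = 7.236 × 10^6 L.
Runoff depth d = V / A = 11.18 mm.
C = d / P = 11.18 / 30 = 0.37.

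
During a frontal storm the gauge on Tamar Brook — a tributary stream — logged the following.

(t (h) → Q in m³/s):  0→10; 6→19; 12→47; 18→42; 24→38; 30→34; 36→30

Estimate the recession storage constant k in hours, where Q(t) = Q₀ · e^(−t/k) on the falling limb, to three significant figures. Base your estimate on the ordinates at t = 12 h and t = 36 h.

k ≈ 53.5 h

On the falling limb, Q drops from 47 to 30 m³/s between t = 12 h and t = 36 h (Δt = 24 h).
k = −Δt / ln(Q₂/Q₁) = −24 / ln(30/47) = 53.5 h.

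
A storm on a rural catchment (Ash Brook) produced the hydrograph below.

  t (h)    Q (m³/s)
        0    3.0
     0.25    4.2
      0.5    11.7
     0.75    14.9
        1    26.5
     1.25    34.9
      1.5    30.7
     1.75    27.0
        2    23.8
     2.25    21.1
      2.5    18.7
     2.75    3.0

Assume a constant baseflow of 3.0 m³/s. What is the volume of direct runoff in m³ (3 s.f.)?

Direct-runoff ordinates (Q − Q_b): 0.0, 1.2, 8.7, 11.9, 23.5, 31.9, 27.7, 24.0, 20.8, 18.1, 15.7, 0.0 m³/s.
ΣQ_DR = 183.5 m³/s.
With Δt = 0.25 h = 900 s, V = ΣQ_DR · Δt = 183.5 × 900 = 1.65 × 10^5 m³.

V ≈ 1.65 × 10^5 m³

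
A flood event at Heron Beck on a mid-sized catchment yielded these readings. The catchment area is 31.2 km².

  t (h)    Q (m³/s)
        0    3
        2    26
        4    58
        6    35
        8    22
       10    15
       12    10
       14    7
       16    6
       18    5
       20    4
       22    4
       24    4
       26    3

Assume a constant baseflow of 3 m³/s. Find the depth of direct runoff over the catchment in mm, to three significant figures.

d ≈ 36.9 mm

Direct runoff: 0.0, 23.0, 55.0, 32.0, 19.0, 12.0, 7.0, 4.0, 3.0, 2.0, 1.0, 1.0, 1.0, 0.0 m³/s; ΣQ_DR = 160.0 m³/s.
V = ΣQ_DR · Δt = 160.0 × 7200 s = 1.152 × 10^6 m³.
Over A = 31.2 km², depth = V / A = 36.9 mm.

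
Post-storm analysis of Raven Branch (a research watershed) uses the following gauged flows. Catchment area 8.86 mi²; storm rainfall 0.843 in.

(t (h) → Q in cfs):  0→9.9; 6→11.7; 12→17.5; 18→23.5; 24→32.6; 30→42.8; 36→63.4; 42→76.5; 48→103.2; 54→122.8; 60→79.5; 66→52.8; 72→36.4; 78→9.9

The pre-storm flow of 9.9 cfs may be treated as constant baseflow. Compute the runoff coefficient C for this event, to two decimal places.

C ≈ 0.68

ΣQ_DR = 543.9 cfs; V = ΣQ_DR·Δt = 1.175 × 10^7 ft³.
Runoff depth d = V / A = 0.5708 in.
C = d / P = 0.5708 / 0.843 = 0.68.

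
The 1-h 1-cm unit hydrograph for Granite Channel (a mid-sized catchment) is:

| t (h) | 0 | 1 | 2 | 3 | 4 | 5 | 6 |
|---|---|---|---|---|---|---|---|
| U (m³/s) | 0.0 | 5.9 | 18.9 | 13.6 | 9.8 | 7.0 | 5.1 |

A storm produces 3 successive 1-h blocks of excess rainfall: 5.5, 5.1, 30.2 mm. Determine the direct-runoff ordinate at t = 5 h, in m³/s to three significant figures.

By discrete convolution, Q_j = Σ (P_i / 10 mm) · U_{j−i}.
At t = 5 h (j=5): Q = (5.5/10)·7.0 + (5.1/10)·9.8 + (30.2/10)·13.6 = 49.9 m³/s.

Q ≈ 49.9 m³/s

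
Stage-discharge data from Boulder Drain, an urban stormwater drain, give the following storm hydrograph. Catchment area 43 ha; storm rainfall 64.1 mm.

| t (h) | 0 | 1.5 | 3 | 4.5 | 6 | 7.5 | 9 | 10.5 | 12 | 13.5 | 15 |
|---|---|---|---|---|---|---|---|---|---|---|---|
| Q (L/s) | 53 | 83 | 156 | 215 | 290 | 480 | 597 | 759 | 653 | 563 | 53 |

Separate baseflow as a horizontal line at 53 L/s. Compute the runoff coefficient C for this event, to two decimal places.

ΣQ_DR = 3319 L/s; V = ΣQ_DR·Δt = 1.792 × 10^7 L.
Runoff depth d = V / A = 41.68 mm.
C = d / P = 41.68 / 64.1 = 0.65.

C ≈ 0.65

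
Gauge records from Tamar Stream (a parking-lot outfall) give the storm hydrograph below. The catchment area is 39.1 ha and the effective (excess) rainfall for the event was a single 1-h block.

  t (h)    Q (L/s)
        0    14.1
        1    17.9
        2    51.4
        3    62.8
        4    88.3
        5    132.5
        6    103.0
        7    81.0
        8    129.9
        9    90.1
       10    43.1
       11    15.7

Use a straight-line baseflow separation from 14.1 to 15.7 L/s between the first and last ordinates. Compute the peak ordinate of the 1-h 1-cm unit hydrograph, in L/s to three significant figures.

U_p ≈ 196 L/s

Direct runoff: 0.00, 3.65, 37.01, 48.26, 73.62, 117.67, 88.03, 65.88, 114.64, 74.69, 27.55, 0.00 L/s; ΣQ_DR = 651.0 L/s, peak = 117.67 L/s.
Runoff depth d = ΣQ_DR·Δt / A = 651.0 × 3600 / (39.1 ha) = 5.994 mm.
The 1-cm UH is the DRH scaled by (10 mm)/d, so U_p = 117.67 × 10/5.994 = 196 L/s.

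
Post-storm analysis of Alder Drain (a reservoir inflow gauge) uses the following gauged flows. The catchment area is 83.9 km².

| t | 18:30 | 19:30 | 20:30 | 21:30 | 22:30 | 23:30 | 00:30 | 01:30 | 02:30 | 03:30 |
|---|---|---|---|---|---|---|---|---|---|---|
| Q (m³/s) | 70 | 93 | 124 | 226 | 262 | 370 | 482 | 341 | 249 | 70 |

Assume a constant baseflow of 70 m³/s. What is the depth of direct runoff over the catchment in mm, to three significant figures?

Direct runoff: 0.0, 23.0, 54.0, 156.0, 192.0, 300.0, 412.0, 271.0, 179.0, 0.0 m³/s; ΣQ_DR = 1587 m³/s.
V = ΣQ_DR · Δt = 1587 × 3600 s = 5.713 × 10^6 m³.
Over A = 83.9 km², depth = V / A = 68.1 mm.

d ≈ 68.1 mm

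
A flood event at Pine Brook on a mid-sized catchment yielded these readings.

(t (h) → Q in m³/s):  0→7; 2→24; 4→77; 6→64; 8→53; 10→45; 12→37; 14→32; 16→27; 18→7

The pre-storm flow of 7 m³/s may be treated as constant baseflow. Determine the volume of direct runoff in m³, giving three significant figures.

Direct-runoff ordinates (Q − Q_b): 0.0, 17.0, 70.0, 57.0, 46.0, 38.0, 30.0, 25.0, 20.0, 0.0 m³/s.
ΣQ_DR = 303.0 m³/s.
With Δt = 2 h = 7200 s, V = ΣQ_DR · Δt = 303.0 × 7200 = 2.18 × 10^6 m³.

V ≈ 2.18 × 10^6 m³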